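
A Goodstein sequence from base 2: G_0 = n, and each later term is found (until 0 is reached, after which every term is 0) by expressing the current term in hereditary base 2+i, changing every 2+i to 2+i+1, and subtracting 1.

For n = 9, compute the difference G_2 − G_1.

(0) 9|_2 = 2^(2 + 1) + 1 ↦ 3^(3 + 1) + 1|_3 = 82 ⇒ 81
(1) 81|_3 = 3^(3 + 1) ↦ 4^(4 + 1)|_4 = 1024 ⇒ 1023

942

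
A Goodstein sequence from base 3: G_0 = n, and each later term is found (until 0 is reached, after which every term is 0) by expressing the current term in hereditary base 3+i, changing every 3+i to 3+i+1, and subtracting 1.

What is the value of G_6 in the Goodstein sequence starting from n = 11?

G_0=11  [base 3] 3^2 + 2  →[3↦4]→  4^2 + 2 = 18  −1 ⇒ G_1=17
G_1=17  [base 4] 4^2 + 1  →[4↦5]→  5^2 + 1 = 26  −1 ⇒ G_2=25
G_2=25  [base 5] 5^2  →[5↦6]→  6^2 = 36  −1 ⇒ G_3=35
G_3=35  [base 6] 5·6 + 5  →[6↦7]→  5·7 + 5 = 40  −1 ⇒ G_4=39
G_4=39  [base 7] 5·7 + 4  →[7↦8]→  5·8 + 4 = 44  −1 ⇒ G_5=43
G_5=43  [base 8] 5·8 + 3  →[8↦9]→  5·9 + 3 = 48  −1 ⇒ G_6=47

47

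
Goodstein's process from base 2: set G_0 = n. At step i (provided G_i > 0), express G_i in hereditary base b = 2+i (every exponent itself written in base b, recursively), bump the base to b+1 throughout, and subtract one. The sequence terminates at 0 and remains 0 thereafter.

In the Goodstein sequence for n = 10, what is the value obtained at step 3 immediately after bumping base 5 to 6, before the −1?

279936

G_0=10  [base 2] 2^(2 + 1) + 2  →[2↦3]→  3^(3 + 1) + 3 = 84  −1 ⇒ G_1=83
G_1=83  [base 3] 3^(3 + 1) + 2  →[3↦4]→  4^(4 + 1) + 2 = 1026  −1 ⇒ G_2=1025
G_2=1025  [base 4] 4^(4 + 1) + 1  →[4↦5]→  5^(5 + 1) + 1 = 15626  −1 ⇒ G_3=15625
G_3=15625  [base 5] 5^(5 + 1)  →[5↦6]→  6^(6 + 1) = 279936  −1 ⇒ G_4=279935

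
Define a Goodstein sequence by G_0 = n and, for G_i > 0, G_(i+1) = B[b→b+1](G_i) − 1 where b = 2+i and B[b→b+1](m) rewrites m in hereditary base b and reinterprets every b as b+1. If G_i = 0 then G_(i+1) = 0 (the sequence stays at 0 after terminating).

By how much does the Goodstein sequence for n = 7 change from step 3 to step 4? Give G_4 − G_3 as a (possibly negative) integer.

G_0=7  [base 2] 2^2 + 2 + 1  →[2↦3]→  3^3 + 3 + 1 = 31  −1 ⇒ G_1=30
G_1=30  [base 3] 3^3 + 3  →[3↦4]→  4^4 + 4 = 260  −1 ⇒ G_2=259
G_2=259  [base 4] 4^4 + 3  →[4↦5]→  5^5 + 3 = 3128  −1 ⇒ G_3=3127
G_3=3127  [base 5] 5^5 + 2  →[5↦6]→  6^6 + 2 = 46658  −1 ⇒ G_4=46657

43530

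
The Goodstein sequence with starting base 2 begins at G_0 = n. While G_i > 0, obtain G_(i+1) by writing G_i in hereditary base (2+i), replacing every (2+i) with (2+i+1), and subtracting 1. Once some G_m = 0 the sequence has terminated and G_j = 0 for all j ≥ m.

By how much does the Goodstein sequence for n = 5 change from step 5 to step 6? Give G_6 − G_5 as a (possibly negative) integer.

554

G_0=5  [base 2] 2^2 + 1  →[2↦3]→  3^3 + 1 = 28  −1 ⇒ G_1=27
G_1=27  [base 3] 3^3  →[3↦4]→  4^4 = 256  −1 ⇒ G_2=255
G_2=255  [base 4] 3·4^3 + 3·4^2 + 3·4 + 3  →[4↦5]→  3·5^3 + 3·5^2 + 3·5 + 3 = 468  −1 ⇒ G_3=467
G_3=467  [base 5] 3·5^3 + 3·5^2 + 3·5 + 2  →[5↦6]→  3·6^3 + 3·6^2 + 3·6 + 2 = 776  −1 ⇒ G_4=775
G_4=775  [base 6] 3·6^3 + 3·6^2 + 3·6 + 1  →[6↦7]→  3·7^3 + 3·7^2 + 3·7 + 1 = 1198  −1 ⇒ G_5=1197
G_5=1197  [base 7] 3·7^3 + 3·7^2 + 3·7  →[7↦8]→  3·8^3 + 3·8^2 + 3·8 = 1752  −1 ⇒ G_6=1751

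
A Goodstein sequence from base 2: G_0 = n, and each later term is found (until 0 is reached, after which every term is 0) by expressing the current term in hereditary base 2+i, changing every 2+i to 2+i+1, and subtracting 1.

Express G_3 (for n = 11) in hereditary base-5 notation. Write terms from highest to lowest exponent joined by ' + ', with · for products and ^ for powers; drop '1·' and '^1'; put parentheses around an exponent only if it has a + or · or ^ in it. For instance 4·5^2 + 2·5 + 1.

(0) 11|_2 = 2^(2 + 1) + 2 + 1 ↦ 3^(3 + 1) + 3 + 1|_3 = 85 ⇒ 84
(1) 84|_3 = 3^(3 + 1) + 3 ↦ 4^(4 + 1) + 4|_4 = 1028 ⇒ 1027
(2) 1027|_4 = 4^(4 + 1) + 3 ↦ 5^(5 + 1) + 3|_5 = 15628 ⇒ 15627
(3) 15627|_5 = 5^(5 + 1) + 2 ↦ 6^(6 + 1) + 2|_6 = 279938 ⇒ 279937

5^(5 + 1) + 2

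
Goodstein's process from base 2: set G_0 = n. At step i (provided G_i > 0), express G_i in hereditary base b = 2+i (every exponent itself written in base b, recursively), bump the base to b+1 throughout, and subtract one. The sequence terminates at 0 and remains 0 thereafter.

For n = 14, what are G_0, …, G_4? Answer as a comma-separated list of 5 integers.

[0] 14 ≡ 2^(2 + 1) + 2^2 + 2 (base 2). Lift 3: 111. −1: 110.
[1] 110 ≡ 3^(3 + 1) + 3^3 + 2 (base 3). Lift 4: 1282. −1: 1281.
[2] 1281 ≡ 4^(4 + 1) + 4^4 + 1 (base 4). Lift 5: 18751. −1: 18750.
[3] 18750 ≡ 5^(5 + 1) + 5^5 (base 5). Lift 6: 326592. −1: 326591.

14, 110, 1281, 18750, 326591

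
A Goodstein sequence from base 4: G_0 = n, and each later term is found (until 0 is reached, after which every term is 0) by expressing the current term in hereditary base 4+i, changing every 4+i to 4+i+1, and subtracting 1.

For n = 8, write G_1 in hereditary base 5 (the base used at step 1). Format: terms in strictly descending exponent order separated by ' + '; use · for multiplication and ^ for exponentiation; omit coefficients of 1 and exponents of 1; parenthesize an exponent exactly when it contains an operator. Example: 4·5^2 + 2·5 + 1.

i=0: 8 = 2·4 (b=4); 4→5: 2·5 = 10; 10−1 = 9
i=1: 9 = 5 + 4 (b=5); 5→6: 6 + 4 = 10; 10−1 = 9

5 + 4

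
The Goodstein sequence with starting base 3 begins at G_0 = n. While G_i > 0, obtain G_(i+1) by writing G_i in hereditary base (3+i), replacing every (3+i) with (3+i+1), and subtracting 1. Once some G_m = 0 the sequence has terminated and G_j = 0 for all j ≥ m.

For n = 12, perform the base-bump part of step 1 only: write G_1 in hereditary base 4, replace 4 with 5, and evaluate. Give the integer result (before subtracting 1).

28

step 0: 12 = 3^2 + 3; sub 4 for 3: 4^2 + 4; = 20; G_1 = 20−1 = 19
step 1: 19 = 4^2 + 3; sub 5 for 4: 5^2 + 3; = 28; G_2 = 28−1 = 27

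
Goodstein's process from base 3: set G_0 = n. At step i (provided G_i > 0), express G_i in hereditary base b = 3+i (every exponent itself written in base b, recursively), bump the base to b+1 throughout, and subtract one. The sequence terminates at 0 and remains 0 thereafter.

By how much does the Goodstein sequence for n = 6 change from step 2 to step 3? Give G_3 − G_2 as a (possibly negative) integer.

0

G_0=6  [base 3] 2·3  →[3↦4]→  2·4 = 8  −1 ⇒ G_1=7
G_1=7  [base 4] 4 + 3  →[4↦5]→  5 + 3 = 8  −1 ⇒ G_2=7
G_2=7  [base 5] 5 + 2  →[5↦6]→  6 + 2 = 8  −1 ⇒ G_3=7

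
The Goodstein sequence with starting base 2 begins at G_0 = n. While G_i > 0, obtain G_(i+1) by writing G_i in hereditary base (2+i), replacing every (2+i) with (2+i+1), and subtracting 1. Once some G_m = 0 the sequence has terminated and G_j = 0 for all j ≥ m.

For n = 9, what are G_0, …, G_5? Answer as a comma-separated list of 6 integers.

(0) 9|_2 = 2^(2 + 1) + 1 ↦ 3^(3 + 1) + 1|_3 = 82 ⇒ 81
(1) 81|_3 = 3^(3 + 1) ↦ 4^(4 + 1)|_4 = 1024 ⇒ 1023
(2) 1023|_4 = 3·4^4 + 3·4^3 + 3·4^2 + 3·4 + 3 ↦ 3·5^5 + 3·5^3 + 3·5^2 + 3·5 + 3|_5 = 9843 ⇒ 9842
(3) 9842|_5 = 3·5^5 + 3·5^3 + 3·5^2 + 3·5 + 2 ↦ 3·6^6 + 3·6^3 + 3·6^2 + 3·6 + 2|_6 = 140744 ⇒ 140743
(4) 140743|_6 = 3·6^6 + 3·6^3 + 3·6^2 + 3·6 + 1 ↦ 3·7^7 + 3·7^3 + 3·7^2 + 3·7 + 1|_7 = 2471827 ⇒ 2471826

9, 81, 1023, 9842, 140743, 2471826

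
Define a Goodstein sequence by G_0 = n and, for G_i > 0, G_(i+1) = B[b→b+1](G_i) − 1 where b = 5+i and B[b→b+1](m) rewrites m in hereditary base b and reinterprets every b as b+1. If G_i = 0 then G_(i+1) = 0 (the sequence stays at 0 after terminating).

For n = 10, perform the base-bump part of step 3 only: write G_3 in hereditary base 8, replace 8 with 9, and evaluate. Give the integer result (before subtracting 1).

10 —HB5→ 2·5 —bump→ 2·6 = 12 —(−1)→ 11
11 —HB6→ 6 + 5 —bump→ 7 + 5 = 12 —(−1)→ 11
11 —HB7→ 7 + 4 —bump→ 8 + 4 = 12 —(−1)→ 11

12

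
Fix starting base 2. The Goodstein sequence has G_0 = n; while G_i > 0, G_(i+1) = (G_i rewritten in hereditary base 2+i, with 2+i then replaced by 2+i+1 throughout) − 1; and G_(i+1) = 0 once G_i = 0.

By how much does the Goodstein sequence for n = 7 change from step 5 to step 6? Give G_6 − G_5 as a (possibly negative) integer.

15953672

G_0 = 7. HB_2(7) = 2^2 + 2 + 1. Bump = 31. G_1 = 30.
G_1 = 30. HB_3(30) = 3^3 + 3. Bump = 260. G_2 = 259.
G_2 = 259. HB_4(259) = 4^4 + 3. Bump = 3128. G_3 = 3127.
G_3 = 3127. HB_5(3127) = 5^5 + 2. Bump = 46658. G_4 = 46657.
G_4 = 46657. HB_6(46657) = 6^6 + 1. Bump = 823544. G_5 = 823543.
G_5 = 823543. HB_7(823543) = 7^7. Bump = 16777216. G_6 = 16777215.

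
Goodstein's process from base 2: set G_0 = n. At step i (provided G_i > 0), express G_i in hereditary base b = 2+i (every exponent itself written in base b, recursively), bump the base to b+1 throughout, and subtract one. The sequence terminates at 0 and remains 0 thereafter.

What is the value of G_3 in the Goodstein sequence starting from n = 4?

step 0: 4 = 2^2; sub 3 for 2: 3^3; = 27; G_1 = 27−1 = 26
step 1: 26 = 2·3^2 + 2·3 + 2; sub 4 for 3: 2·4^2 + 2·4 + 2; = 42; G_2 = 42−1 = 41
step 2: 41 = 2·4^2 + 2·4 + 1; sub 5 for 4: 2·5^2 + 2·5 + 1; = 61; G_3 = 61−1 = 60
step 3: 60 = 2·5^2 + 2·5; sub 6 for 5: 2·6^2 + 2·6; = 84; G_4 = 84−1 = 83

60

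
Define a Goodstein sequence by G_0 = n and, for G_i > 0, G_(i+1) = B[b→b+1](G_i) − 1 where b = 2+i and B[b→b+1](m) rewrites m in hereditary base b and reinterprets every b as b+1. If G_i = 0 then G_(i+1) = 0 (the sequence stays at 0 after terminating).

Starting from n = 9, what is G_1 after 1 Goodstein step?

81

base 2: 9 = 2^(2 + 1) + 1; at 3: 3^(3 + 1) + 1 = 82; next = 81
base 3: 81 = 3^(3 + 1); at 4: 4^(4 + 1) = 1024; next = 1023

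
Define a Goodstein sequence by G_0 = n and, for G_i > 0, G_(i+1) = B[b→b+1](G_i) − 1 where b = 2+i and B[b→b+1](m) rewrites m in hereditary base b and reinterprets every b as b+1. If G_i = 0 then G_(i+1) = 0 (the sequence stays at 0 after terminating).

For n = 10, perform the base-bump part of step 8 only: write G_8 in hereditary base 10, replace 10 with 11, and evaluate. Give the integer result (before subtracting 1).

10 —HB2→ 2^(2 + 1) + 2 —bump→ 3^(3 + 1) + 3 = 84 —(−1)→ 83
83 —HB3→ 3^(3 + 1) + 2 —bump→ 4^(4 + 1) + 2 = 1026 —(−1)→ 1025
1025 —HB4→ 4^(4 + 1) + 1 —bump→ 5^(5 + 1) + 1 = 15626 —(−1)→ 15625
15625 —HB5→ 5^(5 + 1) —bump→ 6^(6 + 1) = 279936 —(−1)→ 279935
279935 —HB6→ 5·6^6 + 5·6^5 + 5·6^4 + 5·6^3 + 5·6^2 + 5·6 + 5 —bump→ 5·7^7 + 5·7^5 + 5·7^4 + 5·7^3 + 5·7^2 + 5·7 + 5 = 4215755 —(−1)→ 4215754
4215754 —HB7→ 5·7^7 + 5·7^5 + 5·7^4 + 5·7^3 + 5·7^2 + 5·7 + 4 —bump→ 5·8^8 + 5·8^5 + 5·8^4 + 5·8^3 + 5·8^2 + 5·8 + 4 = 84073324 —(−1)→ 84073323
84073323 —HB8→ 5·8^8 + 5·8^5 + 5·8^4 + 5·8^3 + 5·8^2 + 5·8 + 3 —bump→ 5·9^9 + 5·9^5 + 5·9^4 + 5·9^3 + 5·9^2 + 5·9 + 3 = 1937434593 —(−1)→ 1937434592
1937434592 —HB9→ 5·9^9 + 5·9^5 + 5·9^4 + 5·9^3 + 5·9^2 + 5·9 + 2 —bump→ 5·10^10 + 5·10^5 + 5·10^4 + 5·10^3 + 5·10^2 + 5·10 + 2 = 50000555552 —(−1)→ 50000555551
50000555551 —HB10→ 5·10^10 + 5·10^5 + 5·10^4 + 5·10^3 + 5·10^2 + 5·10 + 1 —bump→ 5·11^11 + 5·11^5 + 5·11^4 + 5·11^3 + 5·11^2 + 5·11 + 1 = 1426559238831 —(−1)→ 1426559238830

1426559238831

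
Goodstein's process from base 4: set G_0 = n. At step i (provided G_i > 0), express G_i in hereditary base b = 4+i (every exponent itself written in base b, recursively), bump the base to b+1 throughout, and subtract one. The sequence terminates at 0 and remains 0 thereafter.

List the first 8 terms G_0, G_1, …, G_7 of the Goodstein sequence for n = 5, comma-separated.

5, 5, 5, 4, 3, 2, 1, 0

base 4: 5 = 4 + 1; at 5: 5 + 1 = 6; next = 5
base 5: 5 = 5; at 6: 6 = 6; next = 5
base 6: 5 = 5; at 7: 5 = 5; next = 4
base 7: 4 = 4; at 8: 4 = 4; next = 3
base 8: 3 = 3; at 9: 3 = 3; next = 2
base 9: 2 = 2; at 10: 2 = 2; next = 1
base 10: 1 = 1; at 11: 1 = 1; next = 0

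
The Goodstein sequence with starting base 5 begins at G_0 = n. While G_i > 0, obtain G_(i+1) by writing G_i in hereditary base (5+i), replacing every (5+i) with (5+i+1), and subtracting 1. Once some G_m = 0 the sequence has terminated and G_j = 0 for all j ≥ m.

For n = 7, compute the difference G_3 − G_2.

base 5: 7 = 5 + 2; at 6: 6 + 2 = 8; next = 7
base 6: 7 = 6 + 1; at 7: 7 + 1 = 8; next = 7
base 7: 7 = 7; at 8: 8 = 8; next = 7

0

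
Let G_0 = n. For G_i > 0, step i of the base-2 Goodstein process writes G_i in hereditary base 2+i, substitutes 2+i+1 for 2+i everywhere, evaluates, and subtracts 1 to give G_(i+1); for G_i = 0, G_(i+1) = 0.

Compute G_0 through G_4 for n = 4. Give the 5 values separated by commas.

step 0: 4 = 2^2; sub 3 for 2: 3^3; = 27; G_1 = 27−1 = 26
step 1: 26 = 2·3^2 + 2·3 + 2; sub 4 for 3: 2·4^2 + 2·4 + 2; = 42; G_2 = 42−1 = 41
step 2: 41 = 2·4^2 + 2·4 + 1; sub 5 for 4: 2·5^2 + 2·5 + 1; = 61; G_3 = 61−1 = 60
step 3: 60 = 2·5^2 + 2·5; sub 6 for 5: 2·6^2 + 2·6; = 84; G_4 = 84−1 = 83

4, 26, 41, 60, 83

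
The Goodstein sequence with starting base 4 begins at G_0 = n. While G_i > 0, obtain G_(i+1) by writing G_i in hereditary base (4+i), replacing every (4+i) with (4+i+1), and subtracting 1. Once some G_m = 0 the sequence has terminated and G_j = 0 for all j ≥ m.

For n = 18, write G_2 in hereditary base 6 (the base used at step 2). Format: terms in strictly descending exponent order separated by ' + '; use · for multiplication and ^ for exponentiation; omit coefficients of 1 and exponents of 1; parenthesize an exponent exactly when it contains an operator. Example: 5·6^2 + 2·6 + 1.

18 —HB4→ 4^2 + 2 —bump→ 5^2 + 2 = 27 —(−1)→ 26
26 —HB5→ 5^2 + 1 —bump→ 6^2 + 1 = 37 —(−1)→ 36

6^2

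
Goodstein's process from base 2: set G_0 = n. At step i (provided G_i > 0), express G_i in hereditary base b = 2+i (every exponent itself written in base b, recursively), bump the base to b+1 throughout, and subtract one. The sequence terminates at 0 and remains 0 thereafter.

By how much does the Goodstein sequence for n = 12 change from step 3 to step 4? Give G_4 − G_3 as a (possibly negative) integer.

264334

[0] 12 ≡ 2^(2 + 1) + 2^2 (base 2). Lift 3: 108. −1: 107.
[1] 107 ≡ 3^(3 + 1) + 2·3^2 + 2·3 + 2 (base 3). Lift 4: 1066. −1: 1065.
[2] 1065 ≡ 4^(4 + 1) + 2·4^2 + 2·4 + 1 (base 4). Lift 5: 15686. −1: 15685.
[3] 15685 ≡ 5^(5 + 1) + 2·5^2 + 2·5 (base 5). Lift 6: 280020. −1: 280019.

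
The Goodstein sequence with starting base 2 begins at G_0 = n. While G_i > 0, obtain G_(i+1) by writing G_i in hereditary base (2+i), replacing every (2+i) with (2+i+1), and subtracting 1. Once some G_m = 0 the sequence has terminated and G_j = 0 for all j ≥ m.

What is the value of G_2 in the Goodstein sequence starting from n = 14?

[0] 14 ≡ 2^(2 + 1) + 2^2 + 2 (base 2). Lift 3: 111. −1: 110.
[1] 110 ≡ 3^(3 + 1) + 3^3 + 2 (base 3). Lift 4: 1282. −1: 1281.
[2] 1281 ≡ 4^(4 + 1) + 4^4 + 1 (base 4). Lift 5: 18751. −1: 18750.

1281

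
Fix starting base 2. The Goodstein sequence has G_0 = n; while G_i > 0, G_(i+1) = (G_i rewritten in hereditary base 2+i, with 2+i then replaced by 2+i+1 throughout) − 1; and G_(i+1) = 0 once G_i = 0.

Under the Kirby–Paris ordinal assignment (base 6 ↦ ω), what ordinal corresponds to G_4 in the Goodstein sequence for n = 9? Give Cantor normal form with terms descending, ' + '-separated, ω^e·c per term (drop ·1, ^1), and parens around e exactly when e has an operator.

i=0: 9 = 2^(2 + 1) + 1 (b=2); 2→3: 3^(3 + 1) + 1 = 82; 82−1 = 81
i=1: 81 = 3^(3 + 1) (b=3); 3→4: 4^(4 + 1) = 1024; 1024−1 = 1023
i=2: 1023 = 3·4^4 + 3·4^3 + 3·4^2 + 3·4 + 3 (b=4); 4→5: 3·5^5 + 3·5^3 + 3·5^2 + 3·5 + 3 = 9843; 9843−1 = 9842
i=3: 9842 = 3·5^5 + 3·5^3 + 3·5^2 + 3·5 + 2 (b=5); 5→6: 3·6^6 + 3·6^3 + 3·6^2 + 3·6 + 2 = 140744; 140744−1 = 140743
i=4: 140743 = 3·6^6 + 3·6^3 + 3·6^2 + 3·6 + 1 (b=6); 6→7: 3·7^7 + 3·7^3 + 3·7^2 + 3·7 + 1 = 2471827; 2471827−1 = 2471826

ω^ω·3 + ω^3·3 + ω^2·3 + ω·3 + 1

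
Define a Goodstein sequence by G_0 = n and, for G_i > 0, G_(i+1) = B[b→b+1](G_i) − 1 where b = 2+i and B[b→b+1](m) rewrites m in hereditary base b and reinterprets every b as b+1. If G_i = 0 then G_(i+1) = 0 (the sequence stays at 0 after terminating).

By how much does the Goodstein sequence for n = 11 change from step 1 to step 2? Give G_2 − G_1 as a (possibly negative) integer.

943

11 —HB2→ 2^(2 + 1) + 2 + 1 —bump→ 3^(3 + 1) + 3 + 1 = 85 —(−1)→ 84
84 —HB3→ 3^(3 + 1) + 3 —bump→ 4^(4 + 1) + 4 = 1028 —(−1)→ 1027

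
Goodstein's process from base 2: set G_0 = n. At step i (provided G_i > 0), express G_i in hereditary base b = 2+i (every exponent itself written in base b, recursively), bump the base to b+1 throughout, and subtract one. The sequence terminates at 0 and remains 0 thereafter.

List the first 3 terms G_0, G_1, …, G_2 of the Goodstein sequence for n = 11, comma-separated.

11 —HB2→ 2^(2 + 1) + 2 + 1 —bump→ 3^(3 + 1) + 3 + 1 = 85 —(−1)→ 84
84 —HB3→ 3^(3 + 1) + 3 —bump→ 4^(4 + 1) + 4 = 1028 —(−1)→ 1027

11, 84, 1027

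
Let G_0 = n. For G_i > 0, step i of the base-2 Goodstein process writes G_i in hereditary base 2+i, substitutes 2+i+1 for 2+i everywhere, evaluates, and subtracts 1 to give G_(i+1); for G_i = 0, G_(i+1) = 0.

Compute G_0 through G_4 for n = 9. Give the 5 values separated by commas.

9, 81, 1023, 9842, 140743

base 2: 9 = 2^(2 + 1) + 1; at 3: 3^(3 + 1) + 1 = 82; next = 81
base 3: 81 = 3^(3 + 1); at 4: 4^(4 + 1) = 1024; next = 1023
base 4: 1023 = 3·4^4 + 3·4^3 + 3·4^2 + 3·4 + 3; at 5: 3·5^5 + 3·5^3 + 3·5^2 + 3·5 + 3 = 9843; next = 9842
base 5: 9842 = 3·5^5 + 3·5^3 + 3·5^2 + 3·5 + 2; at 6: 3·6^6 + 3·6^3 + 3·6^2 + 3·6 + 2 = 140744; next = 140743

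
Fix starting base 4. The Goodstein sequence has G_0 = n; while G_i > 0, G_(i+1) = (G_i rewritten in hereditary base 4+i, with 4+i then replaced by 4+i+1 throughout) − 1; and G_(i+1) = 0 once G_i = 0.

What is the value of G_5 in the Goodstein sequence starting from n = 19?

69

(0) 19|_4 = 4^2 + 3 ↦ 5^2 + 3|_5 = 28 ⇒ 27
(1) 27|_5 = 5^2 + 2 ↦ 6^2 + 2|_6 = 38 ⇒ 37
(2) 37|_6 = 6^2 + 1 ↦ 7^2 + 1|_7 = 50 ⇒ 49
(3) 49|_7 = 7^2 ↦ 8^2|_8 = 64 ⇒ 63
(4) 63|_8 = 7·8 + 7 ↦ 7·9 + 7|_9 = 70 ⇒ 69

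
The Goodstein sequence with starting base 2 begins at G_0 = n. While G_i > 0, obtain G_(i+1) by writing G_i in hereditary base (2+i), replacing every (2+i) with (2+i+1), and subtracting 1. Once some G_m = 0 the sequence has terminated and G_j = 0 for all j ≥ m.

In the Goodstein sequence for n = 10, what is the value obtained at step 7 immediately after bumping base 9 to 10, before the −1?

50000555552

G_0 = 10. HB_2(10) = 2^(2 + 1) + 2. Bump = 84. G_1 = 83.
G_1 = 83. HB_3(83) = 3^(3 + 1) + 2. Bump = 1026. G_2 = 1025.
G_2 = 1025. HB_4(1025) = 4^(4 + 1) + 1. Bump = 15626. G_3 = 15625.
G_3 = 15625. HB_5(15625) = 5^(5 + 1). Bump = 279936. G_4 = 279935.
G_4 = 279935. HB_6(279935) = 5·6^6 + 5·6^5 + 5·6^4 + 5·6^3 + 5·6^2 + 5·6 + 5. Bump = 4215755. G_5 = 4215754.
G_5 = 4215754. HB_7(4215754) = 5·7^7 + 5·7^5 + 5·7^4 + 5·7^3 + 5·7^2 + 5·7 + 4. Bump = 84073324. G_6 = 84073323.
G_6 = 84073323. HB_8(84073323) = 5·8^8 + 5·8^5 + 5·8^4 + 5·8^3 + 5·8^2 + 5·8 + 3. Bump = 1937434593. G_7 = 1937434592.
G_7 = 1937434592. HB_9(1937434592) = 5·9^9 + 5·9^5 + 5·9^4 + 5·9^3 + 5·9^2 + 5·9 + 2. Bump = 50000555552. G_8 = 50000555551.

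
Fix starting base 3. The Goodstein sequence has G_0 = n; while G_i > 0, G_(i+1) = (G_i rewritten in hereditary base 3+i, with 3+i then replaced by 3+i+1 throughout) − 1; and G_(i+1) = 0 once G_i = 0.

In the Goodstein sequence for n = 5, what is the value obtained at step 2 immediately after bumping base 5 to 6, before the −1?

6

(0) 5|_3 = 3 + 2 ↦ 4 + 2|_4 = 6 ⇒ 5
(1) 5|_4 = 4 + 1 ↦ 5 + 1|_5 = 6 ⇒ 5
(2) 5|_5 = 5 ↦ 6|_6 = 6 ⇒ 5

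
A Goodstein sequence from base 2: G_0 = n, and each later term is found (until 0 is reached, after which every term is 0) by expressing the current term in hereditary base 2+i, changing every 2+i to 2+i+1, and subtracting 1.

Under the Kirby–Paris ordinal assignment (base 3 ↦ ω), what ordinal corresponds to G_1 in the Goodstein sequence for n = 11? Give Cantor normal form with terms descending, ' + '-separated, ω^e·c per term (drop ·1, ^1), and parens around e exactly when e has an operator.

ω^(ω + 1) + ω

i=0: 11 = 2^(2 + 1) + 2 + 1 (b=2); 2→3: 3^(3 + 1) + 3 + 1 = 85; 85−1 = 84
i=1: 84 = 3^(3 + 1) + 3 (b=3); 3→4: 4^(4 + 1) + 4 = 1028; 1028−1 = 1027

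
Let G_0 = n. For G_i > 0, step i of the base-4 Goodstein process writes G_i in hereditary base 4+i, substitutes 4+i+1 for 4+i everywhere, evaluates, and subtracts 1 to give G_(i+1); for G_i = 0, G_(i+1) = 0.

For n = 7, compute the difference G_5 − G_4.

-1

step 0: 7 = 4 + 3; sub 5 for 4: 5 + 3; = 8; G_1 = 8−1 = 7
step 1: 7 = 5 + 2; sub 6 for 5: 6 + 2; = 8; G_2 = 8−1 = 7
step 2: 7 = 6 + 1; sub 7 for 6: 7 + 1; = 8; G_3 = 8−1 = 7
step 3: 7 = 7; sub 8 for 7: 8; = 8; G_4 = 8−1 = 7
step 4: 7 = 7; sub 9 for 8: 7; = 7; G_5 = 7−1 = 6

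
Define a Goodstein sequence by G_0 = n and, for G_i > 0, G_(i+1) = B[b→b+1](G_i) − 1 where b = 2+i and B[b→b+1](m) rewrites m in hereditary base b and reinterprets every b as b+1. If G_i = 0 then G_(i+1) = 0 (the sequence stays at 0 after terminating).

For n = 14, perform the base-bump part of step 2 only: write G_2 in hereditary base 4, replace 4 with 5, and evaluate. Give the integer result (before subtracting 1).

18751

G_0=14  [base 2] 2^(2 + 1) + 2^2 + 2  →[2↦3]→  3^(3 + 1) + 3^3 + 3 = 111  −1 ⇒ G_1=110
G_1=110  [base 3] 3^(3 + 1) + 3^3 + 2  →[3↦4]→  4^(4 + 1) + 4^4 + 2 = 1282  −1 ⇒ G_2=1281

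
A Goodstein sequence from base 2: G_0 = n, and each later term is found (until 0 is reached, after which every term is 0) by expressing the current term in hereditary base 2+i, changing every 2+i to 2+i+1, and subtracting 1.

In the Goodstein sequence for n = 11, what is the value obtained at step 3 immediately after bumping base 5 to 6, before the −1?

279938

step 0: 11 = 2^(2 + 1) + 2 + 1; sub 3 for 2: 3^(3 + 1) + 3 + 1; = 85; G_1 = 85−1 = 84
step 1: 84 = 3^(3 + 1) + 3; sub 4 for 3: 4^(4 + 1) + 4; = 1028; G_2 = 1028−1 = 1027
step 2: 1027 = 4^(4 + 1) + 3; sub 5 for 4: 5^(5 + 1) + 3; = 15628; G_3 = 15628−1 = 15627
step 3: 15627 = 5^(5 + 1) + 2; sub 6 for 5: 6^(6 + 1) + 2; = 279938; G_4 = 279938−1 = 279937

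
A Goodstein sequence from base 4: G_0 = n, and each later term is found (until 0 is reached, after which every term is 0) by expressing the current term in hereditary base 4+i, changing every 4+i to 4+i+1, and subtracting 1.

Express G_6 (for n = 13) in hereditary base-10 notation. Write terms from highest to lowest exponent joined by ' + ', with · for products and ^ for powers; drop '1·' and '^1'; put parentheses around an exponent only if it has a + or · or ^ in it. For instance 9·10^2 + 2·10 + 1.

13 —HB4→ 3·4 + 1 —bump→ 3·5 + 1 = 16 —(−1)→ 15
15 —HB5→ 3·5 —bump→ 3·6 = 18 —(−1)→ 17
17 —HB6→ 2·6 + 5 —bump→ 2·7 + 5 = 19 —(−1)→ 18
18 —HB7→ 2·7 + 4 —bump→ 2·8 + 4 = 20 —(−1)→ 19
19 —HB8→ 2·8 + 3 —bump→ 2·9 + 3 = 21 —(−1)→ 20
20 —HB9→ 2·9 + 2 —bump→ 2·10 + 2 = 22 —(−1)→ 21
21 —HB10→ 2·10 + 1 —bump→ 2·11 + 1 = 23 —(−1)→ 22

2·10 + 1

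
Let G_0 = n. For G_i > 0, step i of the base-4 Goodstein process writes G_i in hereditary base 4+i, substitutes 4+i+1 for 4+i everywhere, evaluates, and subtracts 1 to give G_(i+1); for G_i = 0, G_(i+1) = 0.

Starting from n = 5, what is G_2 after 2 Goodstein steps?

5

step 0: 5 = 4 + 1; sub 5 for 4: 5 + 1; = 6; G_1 = 6−1 = 5
step 1: 5 = 5; sub 6 for 5: 6; = 6; G_2 = 6−1 = 5
step 2: 5 = 5; sub 7 for 6: 5; = 5; G_3 = 5−1 = 4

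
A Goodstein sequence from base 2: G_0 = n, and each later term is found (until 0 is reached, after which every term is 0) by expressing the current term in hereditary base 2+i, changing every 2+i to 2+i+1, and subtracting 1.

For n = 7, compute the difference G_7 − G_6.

20888664

base 2: 7 = 2^2 + 2 + 1; at 3: 3^3 + 3 + 1 = 31; next = 30
base 3: 30 = 3^3 + 3; at 4: 4^4 + 4 = 260; next = 259
base 4: 259 = 4^4 + 3; at 5: 5^5 + 3 = 3128; next = 3127
base 5: 3127 = 5^5 + 2; at 6: 6^6 + 2 = 46658; next = 46657
base 6: 46657 = 6^6 + 1; at 7: 7^7 + 1 = 823544; next = 823543
base 7: 823543 = 7^7; at 8: 8^8 = 16777216; next = 16777215
base 8: 16777215 = 7·8^7 + 7·8^6 + 7·8^5 + 7·8^4 + 7·8^3 + 7·8^2 + 7·8 + 7; at 9: 7·9^7 + 7·9^6 + 7·9^5 + 7·9^4 + 7·9^3 + 7·9^2 + 7·9 + 7 = 37665880; next = 37665879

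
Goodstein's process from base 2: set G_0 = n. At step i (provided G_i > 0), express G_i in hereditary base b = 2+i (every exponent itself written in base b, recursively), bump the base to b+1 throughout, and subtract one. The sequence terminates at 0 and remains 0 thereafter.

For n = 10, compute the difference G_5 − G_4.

step 0: 10 = 2^(2 + 1) + 2; sub 3 for 2: 3^(3 + 1) + 3; = 84; G_1 = 84−1 = 83
step 1: 83 = 3^(3 + 1) + 2; sub 4 for 3: 4^(4 + 1) + 2; = 1026; G_2 = 1026−1 = 1025
step 2: 1025 = 4^(4 + 1) + 1; sub 5 for 4: 5^(5 + 1) + 1; = 15626; G_3 = 15626−1 = 15625
step 3: 15625 = 5^(5 + 1); sub 6 for 5: 6^(6 + 1); = 279936; G_4 = 279936−1 = 279935
step 4: 279935 = 5·6^6 + 5·6^5 + 5·6^4 + 5·6^3 + 5·6^2 + 5·6 + 5; sub 7 for 6: 5·7^7 + 5·7^5 + 5·7^4 + 5·7^3 + 5·7^2 + 5·7 + 5; = 4215755; G_5 = 4215755−1 = 4215754

3935819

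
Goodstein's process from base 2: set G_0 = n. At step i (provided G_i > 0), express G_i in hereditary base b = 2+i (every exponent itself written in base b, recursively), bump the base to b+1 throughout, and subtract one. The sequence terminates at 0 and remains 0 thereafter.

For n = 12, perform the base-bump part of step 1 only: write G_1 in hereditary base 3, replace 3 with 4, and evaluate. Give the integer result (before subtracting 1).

1066

12 —HB2→ 2^(2 + 1) + 2^2 —bump→ 3^(3 + 1) + 3^3 = 108 —(−1)→ 107
107 —HB3→ 3^(3 + 1) + 2·3^2 + 2·3 + 2 —bump→ 4^(4 + 1) + 2·4^2 + 2·4 + 2 = 1066 —(−1)→ 1065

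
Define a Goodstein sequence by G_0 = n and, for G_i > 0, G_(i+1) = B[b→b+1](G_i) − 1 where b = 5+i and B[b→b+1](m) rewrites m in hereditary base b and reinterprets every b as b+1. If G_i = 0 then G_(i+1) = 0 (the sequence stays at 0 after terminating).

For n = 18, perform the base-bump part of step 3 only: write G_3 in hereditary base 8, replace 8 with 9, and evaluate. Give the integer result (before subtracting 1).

[0] 18 ≡ 3·5 + 3 (base 5). Lift 6: 21. −1: 20.
[1] 20 ≡ 3·6 + 2 (base 6). Lift 7: 23. −1: 22.
[2] 22 ≡ 3·7 + 1 (base 7). Lift 8: 25. −1: 24.
[3] 24 ≡ 3·8 (base 8). Lift 9: 27. −1: 26.

27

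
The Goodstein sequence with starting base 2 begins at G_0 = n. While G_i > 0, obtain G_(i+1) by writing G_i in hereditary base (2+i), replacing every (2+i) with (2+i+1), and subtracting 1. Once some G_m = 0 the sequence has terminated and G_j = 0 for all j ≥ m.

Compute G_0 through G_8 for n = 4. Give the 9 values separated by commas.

G_0=4  [base 2] 2^2  →[2↦3]→  3^3 = 27  −1 ⇒ G_1=26
G_1=26  [base 3] 2·3^2 + 2·3 + 2  →[3↦4]→  2·4^2 + 2·4 + 2 = 42  −1 ⇒ G_2=41
G_2=41  [base 4] 2·4^2 + 2·4 + 1  →[4↦5]→  2·5^2 + 2·5 + 1 = 61  −1 ⇒ G_3=60
G_3=60  [base 5] 2·5^2 + 2·5  →[5↦6]→  2·6^2 + 2·6 = 84  −1 ⇒ G_4=83
G_4=83  [base 6] 2·6^2 + 6 + 5  →[6↦7]→  2·7^2 + 7 + 5 = 110  −1 ⇒ G_5=109
G_5=109  [base 7] 2·7^2 + 7 + 4  →[7↦8]→  2·8^2 + 8 + 4 = 140  −1 ⇒ G_6=139
G_6=139  [base 8] 2·8^2 + 8 + 3  →[8↦9]→  2·9^2 + 9 + 3 = 174  −1 ⇒ G_7=173
G_7=173  [base 9] 2·9^2 + 9 + 2  →[9↦10]→  2·10^2 + 10 + 2 = 212  −1 ⇒ G_8=211

4, 26, 41, 60, 83, 109, 139, 173, 211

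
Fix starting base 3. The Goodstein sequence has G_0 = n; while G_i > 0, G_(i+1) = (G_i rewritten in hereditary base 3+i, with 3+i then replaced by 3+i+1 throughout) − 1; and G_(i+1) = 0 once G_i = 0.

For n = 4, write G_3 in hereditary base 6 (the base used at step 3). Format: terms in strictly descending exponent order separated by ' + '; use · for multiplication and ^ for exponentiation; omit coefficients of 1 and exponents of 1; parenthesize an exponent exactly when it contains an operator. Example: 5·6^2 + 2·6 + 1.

3

step 0: 4 = 3 + 1; sub 4 for 3: 4 + 1; = 5; G_1 = 5−1 = 4
step 1: 4 = 4; sub 5 for 4: 5; = 5; G_2 = 5−1 = 4
step 2: 4 = 4; sub 6 for 5: 4; = 4; G_3 = 4−1 = 3
step 3: 3 = 3; sub 7 for 6: 3; = 3; G_4 = 3−1 = 2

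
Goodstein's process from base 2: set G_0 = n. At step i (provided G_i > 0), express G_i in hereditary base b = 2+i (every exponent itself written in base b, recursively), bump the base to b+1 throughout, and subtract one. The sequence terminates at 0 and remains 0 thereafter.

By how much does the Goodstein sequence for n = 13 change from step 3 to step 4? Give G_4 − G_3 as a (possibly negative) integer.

264619

i=0: 13 = 2^(2 + 1) + 2^2 + 1 (b=2); 2→3: 3^(3 + 1) + 3^3 + 1 = 109; 109−1 = 108
i=1: 108 = 3^(3 + 1) + 3^3 (b=3); 3→4: 4^(4 + 1) + 4^4 = 1280; 1280−1 = 1279
i=2: 1279 = 4^(4 + 1) + 3·4^3 + 3·4^2 + 3·4 + 3 (b=4); 4→5: 5^(5 + 1) + 3·5^3 + 3·5^2 + 3·5 + 3 = 16093; 16093−1 = 16092
i=3: 16092 = 5^(5 + 1) + 3·5^3 + 3·5^2 + 3·5 + 2 (b=5); 5→6: 6^(6 + 1) + 3·6^3 + 3·6^2 + 3·6 + 2 = 280712; 280712−1 = 280711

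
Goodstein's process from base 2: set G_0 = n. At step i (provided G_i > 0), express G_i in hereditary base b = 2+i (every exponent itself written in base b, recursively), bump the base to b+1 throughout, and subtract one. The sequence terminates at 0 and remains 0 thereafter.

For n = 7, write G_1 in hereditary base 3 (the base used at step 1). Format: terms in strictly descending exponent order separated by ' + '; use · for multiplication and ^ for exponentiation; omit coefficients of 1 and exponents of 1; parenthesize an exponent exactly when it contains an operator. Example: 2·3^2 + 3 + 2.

3^3 + 3

G_0 = 7. HB_2(7) = 2^2 + 2 + 1. Bump = 31. G_1 = 30.
G_1 = 30. HB_3(30) = 3^3 + 3. Bump = 260. G_2 = 259.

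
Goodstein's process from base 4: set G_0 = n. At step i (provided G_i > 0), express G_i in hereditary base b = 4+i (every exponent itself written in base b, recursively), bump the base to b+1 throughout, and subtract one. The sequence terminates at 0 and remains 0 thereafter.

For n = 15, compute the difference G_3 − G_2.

G_0 = 15. HB_4(15) = 3·4 + 3. Bump = 18. G_1 = 17.
G_1 = 17. HB_5(17) = 3·5 + 2. Bump = 20. G_2 = 19.
G_2 = 19. HB_6(19) = 3·6 + 1. Bump = 22. G_3 = 21.

2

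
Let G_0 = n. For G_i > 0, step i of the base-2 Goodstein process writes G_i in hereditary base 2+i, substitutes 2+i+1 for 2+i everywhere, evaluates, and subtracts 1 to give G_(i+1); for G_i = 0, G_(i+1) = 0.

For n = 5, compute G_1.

27

5 —HB2→ 2^2 + 1 —bump→ 3^3 + 1 = 28 —(−1)→ 27
27 —HB3→ 3^3 —bump→ 4^4 = 256 —(−1)→ 255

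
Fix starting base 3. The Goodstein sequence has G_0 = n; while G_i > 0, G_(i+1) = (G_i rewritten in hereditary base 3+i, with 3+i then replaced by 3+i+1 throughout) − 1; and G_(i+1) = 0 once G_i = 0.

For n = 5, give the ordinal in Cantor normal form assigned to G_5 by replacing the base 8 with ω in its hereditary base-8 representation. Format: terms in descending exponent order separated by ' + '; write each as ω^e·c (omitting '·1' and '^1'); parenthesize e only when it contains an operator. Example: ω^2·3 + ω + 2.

G_0 = 5. HB_3(5) = 3 + 2. Bump = 6. G_1 = 5.
G_1 = 5. HB_4(5) = 4 + 1. Bump = 6. G_2 = 5.
G_2 = 5. HB_5(5) = 5. Bump = 6. G_3 = 5.
G_3 = 5. HB_6(5) = 5. Bump = 5. G_4 = 4.
G_4 = 4. HB_7(4) = 4. Bump = 4. G_5 = 3.
G_5 = 3. HB_8(3) = 3. Bump = 3. G_6 = 2.

3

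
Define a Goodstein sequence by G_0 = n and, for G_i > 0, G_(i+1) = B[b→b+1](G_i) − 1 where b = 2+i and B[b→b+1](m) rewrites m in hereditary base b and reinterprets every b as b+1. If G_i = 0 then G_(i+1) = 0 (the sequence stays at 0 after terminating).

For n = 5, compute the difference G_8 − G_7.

5 —HB2→ 2^2 + 1 —bump→ 3^3 + 1 = 28 —(−1)→ 27
27 —HB3→ 3^3 —bump→ 4^4 = 256 —(−1)→ 255
255 —HB4→ 3·4^3 + 3·4^2 + 3·4 + 3 —bump→ 3·5^3 + 3·5^2 + 3·5 + 3 = 468 —(−1)→ 467
467 —HB5→ 3·5^3 + 3·5^2 + 3·5 + 2 —bump→ 3·6^3 + 3·6^2 + 3·6 + 2 = 776 —(−1)→ 775
775 —HB6→ 3·6^3 + 3·6^2 + 3·6 + 1 —bump→ 3·7^3 + 3·7^2 + 3·7 + 1 = 1198 —(−1)→ 1197
1197 —HB7→ 3·7^3 + 3·7^2 + 3·7 —bump→ 3·8^3 + 3·8^2 + 3·8 = 1752 —(−1)→ 1751
1751 —HB8→ 3·8^3 + 3·8^2 + 2·8 + 7 —bump→ 3·9^3 + 3·9^2 + 2·9 + 7 = 2455 —(−1)→ 2454
2454 —HB9→ 3·9^3 + 3·9^2 + 2·9 + 6 —bump→ 3·10^3 + 3·10^2 + 2·10 + 6 = 3326 —(−1)→ 3325

871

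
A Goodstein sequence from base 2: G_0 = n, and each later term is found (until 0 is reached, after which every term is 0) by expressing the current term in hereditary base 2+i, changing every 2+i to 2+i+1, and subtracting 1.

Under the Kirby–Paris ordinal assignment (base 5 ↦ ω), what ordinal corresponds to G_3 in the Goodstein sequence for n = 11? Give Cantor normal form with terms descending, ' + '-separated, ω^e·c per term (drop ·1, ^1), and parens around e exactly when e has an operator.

G_0 = 11. HB_2(11) = 2^(2 + 1) + 2 + 1. Bump = 85. G_1 = 84.
G_1 = 84. HB_3(84) = 3^(3 + 1) + 3. Bump = 1028. G_2 = 1027.
G_2 = 1027. HB_4(1027) = 4^(4 + 1) + 3. Bump = 15628. G_3 = 15627.
G_3 = 15627. HB_5(15627) = 5^(5 + 1) + 2. Bump = 279938. G_4 = 279937.

ω^(ω + 1) + 2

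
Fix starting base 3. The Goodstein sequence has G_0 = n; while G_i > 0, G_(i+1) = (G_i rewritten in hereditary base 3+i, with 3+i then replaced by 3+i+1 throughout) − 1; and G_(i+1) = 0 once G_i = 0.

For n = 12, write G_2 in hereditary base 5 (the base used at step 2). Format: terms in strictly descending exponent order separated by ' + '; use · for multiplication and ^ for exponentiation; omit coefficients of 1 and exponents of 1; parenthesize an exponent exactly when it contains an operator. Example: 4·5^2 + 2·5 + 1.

i=0: 12 = 3^2 + 3 (b=3); 3→4: 4^2 + 4 = 20; 20−1 = 19
i=1: 19 = 4^2 + 3 (b=4); 4→5: 5^2 + 3 = 28; 28−1 = 27

5^2 + 2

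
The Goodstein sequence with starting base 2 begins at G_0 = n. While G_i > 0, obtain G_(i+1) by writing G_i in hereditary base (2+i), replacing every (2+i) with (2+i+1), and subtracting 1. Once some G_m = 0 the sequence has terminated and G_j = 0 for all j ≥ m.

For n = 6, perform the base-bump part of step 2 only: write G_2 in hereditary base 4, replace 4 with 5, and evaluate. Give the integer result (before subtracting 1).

3126

i=0: 6 = 2^2 + 2 (b=2); 2→3: 3^3 + 3 = 30; 30−1 = 29
i=1: 29 = 3^3 + 2 (b=3); 3→4: 4^4 + 2 = 258; 258−1 = 257
i=2: 257 = 4^4 + 1 (b=4); 4→5: 5^5 + 1 = 3126; 3126−1 = 3125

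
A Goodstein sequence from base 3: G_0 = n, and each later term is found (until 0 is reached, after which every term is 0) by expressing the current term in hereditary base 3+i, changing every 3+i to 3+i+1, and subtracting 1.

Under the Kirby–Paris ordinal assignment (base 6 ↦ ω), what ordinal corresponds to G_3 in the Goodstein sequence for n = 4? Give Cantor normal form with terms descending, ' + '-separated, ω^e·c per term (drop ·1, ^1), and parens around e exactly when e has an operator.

i=0: 4 = 3 + 1 (b=3); 3→4: 4 + 1 = 5; 5−1 = 4
i=1: 4 = 4 (b=4); 4→5: 5 = 5; 5−1 = 4
i=2: 4 = 4 (b=5); 5→6: 4 = 4; 4−1 = 3
i=3: 3 = 3 (b=6); 6→7: 3 = 3; 3−1 = 2

3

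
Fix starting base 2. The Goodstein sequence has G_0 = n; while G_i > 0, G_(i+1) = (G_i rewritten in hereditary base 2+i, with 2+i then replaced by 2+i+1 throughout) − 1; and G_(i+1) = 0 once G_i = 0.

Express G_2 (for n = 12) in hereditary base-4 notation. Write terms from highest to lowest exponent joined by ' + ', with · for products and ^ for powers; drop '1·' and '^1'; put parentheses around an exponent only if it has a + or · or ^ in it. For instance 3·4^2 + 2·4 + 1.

4^(4 + 1) + 2·4^2 + 2·4 + 1

i=0: 12 = 2^(2 + 1) + 2^2 (b=2); 2→3: 3^(3 + 1) + 3^3 = 108; 108−1 = 107
i=1: 107 = 3^(3 + 1) + 2·3^2 + 2·3 + 2 (b=3); 3→4: 4^(4 + 1) + 2·4^2 + 2·4 + 2 = 1066; 1066−1 = 1065
i=2: 1065 = 4^(4 + 1) + 2·4^2 + 2·4 + 1 (b=4); 4→5: 5^(5 + 1) + 2·5^2 + 2·5 + 1 = 15686; 15686−1 = 15685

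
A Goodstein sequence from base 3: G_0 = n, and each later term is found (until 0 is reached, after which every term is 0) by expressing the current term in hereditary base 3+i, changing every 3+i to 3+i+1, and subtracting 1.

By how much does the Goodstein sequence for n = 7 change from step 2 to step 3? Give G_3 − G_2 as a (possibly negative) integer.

7 —HB3→ 2·3 + 1 —bump→ 2·4 + 1 = 9 —(−1)→ 8
8 —HB4→ 2·4 —bump→ 2·5 = 10 —(−1)→ 9
9 —HB5→ 5 + 4 —bump→ 6 + 4 = 10 —(−1)→ 9

0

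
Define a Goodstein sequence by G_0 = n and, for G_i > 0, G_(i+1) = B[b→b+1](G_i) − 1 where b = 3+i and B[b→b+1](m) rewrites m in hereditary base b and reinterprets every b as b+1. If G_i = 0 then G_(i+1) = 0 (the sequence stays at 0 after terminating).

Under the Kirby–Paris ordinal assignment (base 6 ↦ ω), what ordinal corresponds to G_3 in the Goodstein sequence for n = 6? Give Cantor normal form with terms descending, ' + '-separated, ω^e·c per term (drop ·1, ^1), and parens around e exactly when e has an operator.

ω + 1

i=0: 6 = 2·3 (b=3); 3→4: 2·4 = 8; 8−1 = 7
i=1: 7 = 4 + 3 (b=4); 4→5: 5 + 3 = 8; 8−1 = 7
i=2: 7 = 5 + 2 (b=5); 5→6: 6 + 2 = 8; 8−1 = 7
i=3: 7 = 6 + 1 (b=6); 6→7: 7 + 1 = 8; 8−1 = 7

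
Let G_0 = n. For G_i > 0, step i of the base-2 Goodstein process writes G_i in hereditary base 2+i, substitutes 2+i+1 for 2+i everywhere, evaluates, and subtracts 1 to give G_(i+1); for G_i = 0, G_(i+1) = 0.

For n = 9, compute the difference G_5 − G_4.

2331083

9 —HB2→ 2^(2 + 1) + 1 —bump→ 3^(3 + 1) + 1 = 82 —(−1)→ 81
81 —HB3→ 3^(3 + 1) —bump→ 4^(4 + 1) = 1024 —(−1)→ 1023
1023 —HB4→ 3·4^4 + 3·4^3 + 3·4^2 + 3·4 + 3 —bump→ 3·5^5 + 3·5^3 + 3·5^2 + 3·5 + 3 = 9843 —(−1)→ 9842
9842 —HB5→ 3·5^5 + 3·5^3 + 3·5^2 + 3·5 + 2 —bump→ 3·6^6 + 3·6^3 + 3·6^2 + 3·6 + 2 = 140744 —(−1)→ 140743
140743 —HB6→ 3·6^6 + 3·6^3 + 3·6^2 + 3·6 + 1 —bump→ 3·7^7 + 3·7^3 + 3·7^2 + 3·7 + 1 = 2471827 —(−1)→ 2471826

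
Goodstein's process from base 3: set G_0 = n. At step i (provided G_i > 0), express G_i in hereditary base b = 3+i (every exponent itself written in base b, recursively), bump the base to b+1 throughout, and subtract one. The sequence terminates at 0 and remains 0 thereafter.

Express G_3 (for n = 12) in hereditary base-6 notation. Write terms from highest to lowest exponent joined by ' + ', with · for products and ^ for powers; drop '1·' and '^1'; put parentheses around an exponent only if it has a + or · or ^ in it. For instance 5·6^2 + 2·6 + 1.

6^2 + 1

i=0: 12 = 3^2 + 3 (b=3); 3→4: 4^2 + 4 = 20; 20−1 = 19
i=1: 19 = 4^2 + 3 (b=4); 4→5: 5^2 + 3 = 28; 28−1 = 27
i=2: 27 = 5^2 + 2 (b=5); 5→6: 6^2 + 2 = 38; 38−1 = 37
i=3: 37 = 6^2 + 1 (b=6); 6→7: 7^2 + 1 = 50; 50−1 = 49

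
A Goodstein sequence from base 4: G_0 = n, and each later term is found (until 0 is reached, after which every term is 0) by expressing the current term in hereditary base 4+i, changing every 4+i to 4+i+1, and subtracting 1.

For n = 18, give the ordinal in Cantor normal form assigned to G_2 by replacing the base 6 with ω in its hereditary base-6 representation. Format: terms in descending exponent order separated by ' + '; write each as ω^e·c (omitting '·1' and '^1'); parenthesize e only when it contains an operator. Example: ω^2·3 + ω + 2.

ω^2

step 0: 18 = 4^2 + 2; sub 5 for 4: 5^2 + 2; = 27; G_1 = 27−1 = 26
step 1: 26 = 5^2 + 1; sub 6 for 5: 6^2 + 1; = 37; G_2 = 37−1 = 36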